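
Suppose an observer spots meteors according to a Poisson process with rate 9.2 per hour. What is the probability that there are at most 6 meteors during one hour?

0.1892

With mean μ = 9.2 per hour,
P(N ≤ 6) = Σ_{j=0}^{6} e^(−μ) μ^j/j! ≈ 0.1892.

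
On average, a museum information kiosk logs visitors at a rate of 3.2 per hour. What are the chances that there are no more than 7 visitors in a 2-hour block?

Over the interval, μ = 3.2 × 2 = 6.4 (a 2-hour block = 2 hours).
P(N ≤ 7) = Σ_{j=0}^{7} e^(−μ) μ^j/j! ≈ 0.6873.

0.6873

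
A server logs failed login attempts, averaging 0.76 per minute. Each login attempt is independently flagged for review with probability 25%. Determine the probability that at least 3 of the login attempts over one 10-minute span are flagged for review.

Thinning: the login attempts that are flagged for review themselves form a Poisson process with rate 0.25 × 0.76 = 0.19 per minute.
Over the interval, μ = 0.19 × 10 = 1.9 (a 10-minute span = 10 minutes).
P(N ≥ 3) = 1 − P(N ≤ 2) ≈ 0.2963.

0.2963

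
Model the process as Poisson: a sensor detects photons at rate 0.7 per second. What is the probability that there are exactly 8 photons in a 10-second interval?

0.1304

Over the interval, μ = 0.7 × 10 = 7 (a 10-second interval = 10 seconds).
P(N = 8) = e^(−μ) μ^8/8! = e^(−7) · 7^8/40320 ≈ 0.1304.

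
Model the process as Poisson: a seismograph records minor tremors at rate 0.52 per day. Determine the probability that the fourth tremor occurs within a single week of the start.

0.4933

Over the interval, μ = 0.52 × 7 = 3.64 (a week = 7 days).
The fourth arrival falls in the interval iff at least 4 events occur there: P(S_4 ≤ t) = P(N ≥ 4) = 1 − P(N ≤ 3) ≈ 0.4933.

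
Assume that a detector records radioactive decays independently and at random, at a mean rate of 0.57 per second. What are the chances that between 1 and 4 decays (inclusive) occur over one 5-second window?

0.7820

Over the interval, μ = 0.57 × 5 = 2.85 (a 5-second window = 5 seconds).
P(1 ≤ N ≤ 4) = Σ_{j=1}^{4} e^(−2.85) · 2.85^j/j! ≈ 0.7820.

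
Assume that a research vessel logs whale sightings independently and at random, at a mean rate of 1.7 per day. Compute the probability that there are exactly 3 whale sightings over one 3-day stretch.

0.1348

Over the interval, μ = 1.7 × 3 = 5.1 (a 3-day stretch = 3 days).
P(N = 3) = e^(−μ) μ^3/3! = e^(−5.1) · 5.1^3/6 ≈ 0.1348.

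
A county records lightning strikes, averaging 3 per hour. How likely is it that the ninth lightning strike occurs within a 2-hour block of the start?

Over the interval, μ = 3 × 2 = 6 (a 2-hour block = 2 hours).
The ninth arrival falls in the interval iff at least 9 events occur there: P(S_9 ≤ t) = P(N ≥ 9) = 1 − P(N ≤ 8) ≈ 0.1528.

0.1528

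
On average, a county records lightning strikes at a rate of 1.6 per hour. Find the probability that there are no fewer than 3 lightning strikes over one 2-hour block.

Over the interval, μ = 1.6 × 2 = 3.2 (a 2-hour block = 2 hours).
P(N ≥ 3) = 1 − P(N ≤ 2) = 1 − Σ_{j=0}^{2} e^(−μ) μ^j/j! ≈ 0.6201.

0.6201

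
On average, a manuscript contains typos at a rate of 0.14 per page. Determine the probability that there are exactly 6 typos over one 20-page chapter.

0.0407

Over the interval, μ = 0.14 × 20 = 2.8 (a 20-page chapter = 20 pages).
P(N = 6) = e^(−μ) μ^6/6! = e^(−2.8) · 2.8^6/720 ≈ 0.0407.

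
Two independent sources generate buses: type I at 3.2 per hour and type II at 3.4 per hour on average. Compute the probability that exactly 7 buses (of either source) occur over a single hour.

Independent Poisson processes superpose: combined rate λ = 3.2 + 3.4 = 6.6 per hour.
So μ = 6.6.
P(N = 7) = e^(−6.6) · 6.6^7/7! ≈ 0.1472.

0.1472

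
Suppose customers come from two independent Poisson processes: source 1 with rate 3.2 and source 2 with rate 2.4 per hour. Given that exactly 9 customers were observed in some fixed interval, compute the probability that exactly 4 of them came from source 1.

Given the total, each event is independently from source 1 with probability p = λ_1/(λ_1+λ_2) = 3.2/5.6 ≈ 0.5714.
So K ~ Binomial(9, 3.2/5.6): P(K = 4) = C(9,4) · (3.2/5.6)^4 · (2.4/5.6)^5 ≈ 0.1942.

0.1942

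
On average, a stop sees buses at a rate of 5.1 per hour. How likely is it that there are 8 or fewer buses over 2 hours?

Over the interval, μ = 5.1 × 2 = 10.2 (2 hours).
P(N ≤ 8) = Σ_{j=0}^{8} e^(−μ) μ^j/j! ≈ 0.3108.

0.3108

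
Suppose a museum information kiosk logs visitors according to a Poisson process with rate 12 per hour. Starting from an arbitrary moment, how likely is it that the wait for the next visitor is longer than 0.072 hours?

0.4215

The wait for the next event is exponential with rate λ = 12 per hour.
P(T > 0.072) = e^(−λt) = e^(−12 × 0.072) = e^(−0.864) ≈ 0.4215.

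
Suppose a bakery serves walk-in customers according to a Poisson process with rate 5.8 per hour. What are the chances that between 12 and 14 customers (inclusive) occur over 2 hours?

0.2989

Over the interval, μ = 5.8 × 2 = 11.6 (2 hours).
P(12 ≤ N ≤ 14) = Σ_{j=12}^{14} e^(−11.6) · 11.6^j/j! ≈ 0.2989.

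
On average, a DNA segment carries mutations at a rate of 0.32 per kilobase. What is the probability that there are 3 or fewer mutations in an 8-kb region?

0.7447

Over the interval, μ = 0.32 × 8 = 2.56 (an 8-kb region = 8 kilobases).
P(N ≤ 3) = Σ_{j=0}^{3} e^(−μ) μ^j/j! ≈ 0.7447.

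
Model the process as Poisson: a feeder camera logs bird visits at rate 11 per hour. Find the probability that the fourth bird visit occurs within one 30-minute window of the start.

Over the interval, μ = 11 × 0.5 = 5.5 (a 30-minute window = 0.5 hours).
The fourth arrival falls in the interval iff at least 4 events occur there: P(S_4 ≤ t) = P(N ≥ 4) = 1 − P(N ≤ 3) ≈ 0.7983.

0.7983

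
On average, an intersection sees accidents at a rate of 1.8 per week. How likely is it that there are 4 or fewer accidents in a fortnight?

0.7064

Over the interval, μ = 1.8 × 2 = 3.6 (a fortnight = 2 weeks).
P(N ≤ 4) = Σ_{j=0}^{4} e^(−μ) μ^j/j! ≈ 0.7064.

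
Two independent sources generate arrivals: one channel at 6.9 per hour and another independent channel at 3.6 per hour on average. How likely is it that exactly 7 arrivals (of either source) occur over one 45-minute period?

Independent Poisson processes superpose: combined rate λ = 6.9 + 3.6 = 10.5 per hour.
Over the interval, μ = 10.5 × 0.75 = 7.875 (a 45-minute period = 0.75 hours).
P(N = 7) = e^(−7.875) · 7.875^7/7! ≈ 0.1417.

0.1417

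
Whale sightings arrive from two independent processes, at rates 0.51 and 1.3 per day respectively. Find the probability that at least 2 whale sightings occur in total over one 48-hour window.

Independent Poisson processes superpose: combined rate λ = 0.51 + 1.3 = 1.81 per day.
Over the interval, μ = 1.81 × 2 = 3.62 (a 48-hour window = 2 days).
P(N ≥ 2) = 1 − P(N ≤ 1) ≈ 0.8763.

0.8763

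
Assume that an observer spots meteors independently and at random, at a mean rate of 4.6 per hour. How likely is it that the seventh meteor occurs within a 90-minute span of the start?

Over the interval, μ = 4.6 × 1.5 = 6.9 (a 90-minute span = 1.5 hours).
The seventh arrival falls in the interval iff at least 7 events occur there: P(S_7 ≤ t) = P(N ≥ 7) = 1 − P(N ≤ 6) ≈ 0.5353.

0.5353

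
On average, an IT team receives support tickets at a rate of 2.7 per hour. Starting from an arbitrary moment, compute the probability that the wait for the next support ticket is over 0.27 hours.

0.4824

The wait for the next event is exponential with rate λ = 2.7 per hour.
P(T > 0.27) = e^(−λt) = e^(−2.7 × 0.27) = e^(−0.729) ≈ 0.4824.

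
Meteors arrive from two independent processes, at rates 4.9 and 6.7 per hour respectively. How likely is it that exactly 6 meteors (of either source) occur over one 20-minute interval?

Independent Poisson processes superpose: combined rate λ = 4.9 + 6.7 = 11.6 per hour.
Over the interval, μ = 11.6 × 1/3 ≈ 3.86667 (a 20-minute interval = 1/3 hours).
P(N = 6) = e^(−3.86667) · 3.86667^6/6! ≈ 0.0971.

0.0971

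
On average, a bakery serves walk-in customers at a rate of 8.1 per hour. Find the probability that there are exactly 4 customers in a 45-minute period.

Over the interval, μ = 8.1 × 0.75 = 6.075 (a 45-minute period = 0.75 hours).
P(N = 4) = e^(−μ) μ^4/4! = e^(−6.075) · 6.075^4/24 ≈ 0.1305.

0.1305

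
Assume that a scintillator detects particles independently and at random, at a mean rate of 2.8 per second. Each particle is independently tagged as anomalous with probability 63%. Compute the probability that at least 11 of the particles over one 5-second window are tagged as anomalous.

0.2729

Thinning: the particles that are tagged as anomalous themselves form a Poisson process with rate 0.63 × 2.8 = 1.764 per second.
Over the interval, μ = 1.764 × 5 = 8.82 (a 5-second window = 5 seconds).
P(N ≥ 11) = 1 − P(N ≤ 10) ≈ 0.2729.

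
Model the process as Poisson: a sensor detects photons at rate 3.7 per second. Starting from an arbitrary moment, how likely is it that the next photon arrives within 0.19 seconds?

Inter-arrival times are exponential with rate λ = 3.7 per second.
P(T ≤ 0.19) = 1 − e^(−λt) = 1 − e^(−3.7 × 0.19) = 1 − e^(−0.703) ≈ 0.5049.

0.5049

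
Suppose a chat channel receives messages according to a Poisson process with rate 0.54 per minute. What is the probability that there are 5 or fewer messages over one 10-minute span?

Over the interval, μ = 0.54 × 10 = 5.4 (a 10-minute span = 10 minutes).
P(N ≤ 5) = Σ_{j=0}^{5} e^(−μ) μ^j/j! ≈ 0.5461.

0.5461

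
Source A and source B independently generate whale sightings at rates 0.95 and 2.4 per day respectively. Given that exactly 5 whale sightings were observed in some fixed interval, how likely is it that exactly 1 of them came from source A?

0.3735

Given the total, each event is independently from source A with probability p = λ_A/(λ_A+λ_B) = 0.95/3.35 ≈ 0.2836.
So K ~ Binomial(5, 0.95/3.35): P(K = 1) = C(5,1) · (0.95/3.35)^1 · (2.4/3.35)^4 ≈ 0.3735.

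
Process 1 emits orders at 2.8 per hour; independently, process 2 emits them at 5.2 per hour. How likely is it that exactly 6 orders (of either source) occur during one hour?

Independent Poisson processes superpose: combined rate λ = 2.8 + 5.2 = 8 per hour.
So μ = 8.
P(N = 6) = e^(−8) · 8^6/6! ≈ 0.1221.

0.1221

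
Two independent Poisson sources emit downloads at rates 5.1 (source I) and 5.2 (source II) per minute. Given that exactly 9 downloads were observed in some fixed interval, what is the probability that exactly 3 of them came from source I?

Given the total, each event is independently from source I with probability p = λ_I/(λ_I+λ_II) = 5.1/10.3 ≈ 0.4951.
So K ~ Binomial(9, 5.1/10.3): P(K = 3) = C(9,3) · (5.1/10.3)^3 · (5.2/10.3)^6 ≈ 0.1688.

0.1688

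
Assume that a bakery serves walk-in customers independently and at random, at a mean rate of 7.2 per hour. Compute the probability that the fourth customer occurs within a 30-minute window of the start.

0.4848

Over the interval, μ = 7.2 × 0.5 = 3.6 (a 30-minute window = 0.5 hours).
The fourth arrival falls in the interval iff at least 4 events occur there: P(S_4 ≤ t) = P(N ≥ 4) = 1 − P(N ≤ 3) ≈ 0.4848.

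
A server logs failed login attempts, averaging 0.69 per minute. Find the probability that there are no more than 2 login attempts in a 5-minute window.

Over the interval, μ = 0.69 × 5 = 3.45 (a 5-minute window = 5 minutes).
P(N ≤ 2) = Σ_{j=0}^{2} e^(−μ) μ^j/j! ≈ 0.3302.

0.3302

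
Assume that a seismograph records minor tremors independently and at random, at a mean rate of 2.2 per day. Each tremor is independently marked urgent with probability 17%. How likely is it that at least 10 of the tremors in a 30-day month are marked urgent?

0.6829

Thinning: the tremors that are marked urgent themselves form a Poisson process with rate 0.17 × 2.2 = 0.374 per day.
Over the interval, μ = 0.374 × 30 = 11.22 (a 30-day month = 30 days).
P(N ≥ 10) = 1 − P(N ≤ 9) ≈ 0.6829.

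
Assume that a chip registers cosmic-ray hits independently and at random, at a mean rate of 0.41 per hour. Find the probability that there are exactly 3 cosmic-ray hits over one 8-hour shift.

0.2213

Over the interval, μ = 0.41 × 8 = 3.28 (an 8-hour shift = 8 hours).
P(N = 3) = e^(−μ) μ^3/3! = e^(−3.28) · 3.28^3/6 ≈ 0.2213.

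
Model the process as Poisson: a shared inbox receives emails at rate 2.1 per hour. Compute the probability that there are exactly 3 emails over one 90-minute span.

0.2232

Over the interval, μ = 2.1 × 1.5 = 3.15 (a 90-minute span = 1.5 hours).
P(N = 3) = e^(−μ) μ^3/3! = e^(−3.15) · 3.15^3/6 ≈ 0.2232.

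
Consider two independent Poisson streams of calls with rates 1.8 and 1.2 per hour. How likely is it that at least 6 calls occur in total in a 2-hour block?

Independent Poisson processes superpose: combined rate λ = 1.8 + 1.2 = 3 per hour.
Over the interval, μ = 3 × 2 = 6 (a 2-hour block = 2 hours).
P(N ≥ 6) = 1 − P(N ≤ 5) ≈ 0.5543.

0.5543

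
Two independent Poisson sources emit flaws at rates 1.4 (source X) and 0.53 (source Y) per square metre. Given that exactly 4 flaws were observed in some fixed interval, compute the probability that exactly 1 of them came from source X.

0.0601

Given the total, each event is independently from source X with probability p = λ_X/(λ_X+λ_Y) = 1.4/1.93 ≈ 0.7254.
So K ~ Binomial(4, 1.4/1.93): P(K = 1) = C(4,1) · (1.4/1.93)^1 · (0.53/1.93)^3 ≈ 0.0601.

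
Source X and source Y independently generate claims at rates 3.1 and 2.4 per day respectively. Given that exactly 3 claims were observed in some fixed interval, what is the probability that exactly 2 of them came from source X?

0.4159

Given the total, each event is independently from source X with probability p = λ_X/(λ_X+λ_Y) = 3.1/5.5 ≈ 0.5636.
So K ~ Binomial(3, 3.1/5.5): P(K = 2) = C(3,2) · (3.1/5.5)^2 · (2.4/5.5)^1 ≈ 0.4159.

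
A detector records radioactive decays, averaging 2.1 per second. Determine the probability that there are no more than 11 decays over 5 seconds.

0.6387

Over the interval, μ = 2.1 × 5 = 10.5 (5 seconds).
P(N ≤ 11) = Σ_{j=0}^{11} e^(−μ) μ^j/j! ≈ 0.6387.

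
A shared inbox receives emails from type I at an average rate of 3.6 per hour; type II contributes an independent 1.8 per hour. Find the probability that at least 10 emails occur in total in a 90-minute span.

Independent Poisson processes superpose: combined rate λ = 3.6 + 1.8 = 5.4 per hour.
Over the interval, μ = 5.4 × 1.5 = 8.1 (a 90-minute span = 1.5 hours).
P(N ≥ 10) = 1 − P(N ≤ 9) ≈ 0.2959.

0.2959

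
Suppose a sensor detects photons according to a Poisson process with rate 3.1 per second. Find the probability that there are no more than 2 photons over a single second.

0.4012

With mean μ = 3.1 per second,
P(N ≤ 2) = Σ_{j=0}^{2} e^(−μ) μ^j/j! ≈ 0.4012.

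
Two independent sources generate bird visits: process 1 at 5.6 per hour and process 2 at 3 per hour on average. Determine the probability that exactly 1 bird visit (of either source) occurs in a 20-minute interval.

Independent Poisson processes superpose: combined rate λ = 5.6 + 3 = 8.6 per hour.
Over the interval, μ = 8.6 × 1/3 ≈ 2.86667 (a 20-minute interval = 1/3 hours).
P(N = 1) = e^(−2.86667) · 2.86667^1/1! ≈ 0.1631.

0.1631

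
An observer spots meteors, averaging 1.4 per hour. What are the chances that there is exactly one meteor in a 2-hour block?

Over the interval, μ = 1.4 × 2 = 2.8 (a 2-hour block = 2 hours).
P(N = 1) = e^(−μ) μ^1/1! = e^(−2.8) · 2.8^1/1 ≈ 0.1703.

0.1703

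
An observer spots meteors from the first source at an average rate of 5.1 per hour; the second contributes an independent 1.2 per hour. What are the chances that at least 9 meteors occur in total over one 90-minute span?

0.6020

Independent Poisson processes superpose: combined rate λ = 5.1 + 1.2 = 6.3 per hour.
Over the interval, μ = 6.3 × 1.5 = 9.45 (a 90-minute span = 1.5 hours).
P(N ≥ 9) = 1 − P(N ≤ 8) ≈ 0.6020.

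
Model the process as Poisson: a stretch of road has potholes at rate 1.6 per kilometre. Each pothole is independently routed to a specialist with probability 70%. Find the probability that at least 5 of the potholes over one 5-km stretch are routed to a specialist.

Thinning: the potholes that are routed to a specialist themselves form a Poisson process with rate 0.7 × 1.6 = 1.12 per kilometre.
Over the interval, μ = 1.12 × 5 = 5.6 (a 5-km stretch = 5 kilometres).
P(N ≥ 5) = 1 − P(N ≤ 4) ≈ 0.6578.

0.6578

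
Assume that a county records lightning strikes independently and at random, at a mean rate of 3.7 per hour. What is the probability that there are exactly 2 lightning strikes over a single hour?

With mean μ = 3.7 per hour,
P(N = 2) = e^(−μ) μ^2/2! = e^(−3.7) · 3.7^2/2 ≈ 0.1692.

0.1692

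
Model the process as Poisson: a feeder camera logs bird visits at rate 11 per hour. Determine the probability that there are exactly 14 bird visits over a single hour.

With mean μ = 11 per hour,
P(N = 14) = e^(−μ) μ^14/14! = e^(−11) · 11^14/87178291200 ≈ 0.0728.

0.0728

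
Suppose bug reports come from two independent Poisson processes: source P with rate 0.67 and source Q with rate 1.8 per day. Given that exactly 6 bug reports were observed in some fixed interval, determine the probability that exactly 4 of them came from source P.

Given the total, each event is independently from source P with probability p = λ_P/(λ_P+λ_Q) = 0.67/2.47 ≈ 0.2713.
So K ~ Binomial(6, 0.67/2.47): P(K = 4) = C(6,4) · (0.67/2.47)^4 · (1.8/2.47)^2 ≈ 0.0431.

0.0431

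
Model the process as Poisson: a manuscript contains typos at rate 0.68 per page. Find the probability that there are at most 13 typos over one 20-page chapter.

0.5074

Over the interval, μ = 0.68 × 20 = 13.6 (a 20-page chapter = 20 pages).
P(N ≤ 13) = Σ_{j=0}^{13} e^(−μ) μ^j/j! ≈ 0.5074.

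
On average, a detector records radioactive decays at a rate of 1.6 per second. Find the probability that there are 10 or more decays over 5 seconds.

Over the interval, μ = 1.6 × 5 = 8 (5 seconds).
P(N ≥ 10) = 1 − P(N ≤ 9) = 1 − Σ_{j=0}^{9} e^(−μ) μ^j/j! ≈ 0.2834.

0.2834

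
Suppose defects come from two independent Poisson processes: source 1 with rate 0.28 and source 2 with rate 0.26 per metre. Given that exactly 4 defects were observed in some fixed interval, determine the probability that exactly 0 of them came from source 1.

0.0537

Given the total, each event is independently from source 1 with probability p = λ_1/(λ_1+λ_2) = 0.28/0.54 ≈ 0.5185.
So K ~ Binomial(4, 0.28/0.54): P(K = 0) = C(4,0) · (0.28/0.54)^0 · (0.26/0.54)^4 ≈ 0.0537.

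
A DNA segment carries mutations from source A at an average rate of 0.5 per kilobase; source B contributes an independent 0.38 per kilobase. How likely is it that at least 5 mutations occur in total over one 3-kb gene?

Independent Poisson processes superpose: combined rate λ = 0.5 + 0.38 = 0.88 per kilobase.
Over the interval, μ = 0.88 × 3 = 2.64 (a 3-kb gene = 3 kilobases).
P(N ≥ 5) = 1 − P(N ≤ 4) ≈ 0.1283.

0.1283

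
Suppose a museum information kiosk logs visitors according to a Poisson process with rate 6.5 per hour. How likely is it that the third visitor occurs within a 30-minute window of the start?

Over the interval, μ = 6.5 × 0.5 = 3.25 (a 30-minute window = 0.5 hours).
The third arrival falls in the interval iff at least 3 events occur there: P(S_3 ≤ t) = P(N ≥ 3) = 1 − P(N ≤ 2) ≈ 0.6304.

0.6304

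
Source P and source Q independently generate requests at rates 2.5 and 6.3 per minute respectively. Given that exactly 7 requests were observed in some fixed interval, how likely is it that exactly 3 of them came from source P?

0.2108

Given the total, each event is independently from source P with probability p = λ_P/(λ_P+λ_Q) = 2.5/8.8 ≈ 0.2841.
So K ~ Binomial(7, 2.5/8.8): P(K = 3) = C(7,3) · (2.5/8.8)^3 · (6.3/8.8)^4 ≈ 0.2108.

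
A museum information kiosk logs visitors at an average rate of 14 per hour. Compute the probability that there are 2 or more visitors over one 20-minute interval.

0.9467

Over the interval, μ = 14 × 1/3 ≈ 4.66667 (a 20-minute interval = 1/3 hours).
P(N ≥ 2) = 1 − P(N ≤ 1) = 1 − Σ_{j=0}^{1} e^(−μ) μ^j/j! ≈ 0.9467.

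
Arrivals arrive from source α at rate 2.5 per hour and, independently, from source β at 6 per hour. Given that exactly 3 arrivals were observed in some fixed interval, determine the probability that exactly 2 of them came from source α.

Given the total, each event is independently from source α with probability p = λ_α/(λ_α+λ_β) = 2.5/8.5 ≈ 0.2941.
So K ~ Binomial(3, 2.5/8.5): P(K = 2) = C(3,2) · (2.5/8.5)^2 · (6/8.5)^1 ≈ 0.1832.

0.1832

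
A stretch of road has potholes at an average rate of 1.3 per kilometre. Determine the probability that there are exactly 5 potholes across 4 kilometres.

Over the interval, μ = 1.3 × 4 = 5.2 (4 kilometres).
P(N = 5) = e^(−μ) μ^5/5! = e^(−5.2) · 5.2^5/120 ≈ 0.1748.

0.1748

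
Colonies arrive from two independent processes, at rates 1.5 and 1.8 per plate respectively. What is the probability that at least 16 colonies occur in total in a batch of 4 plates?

0.2544

Independent Poisson processes superpose: combined rate λ = 1.5 + 1.8 = 3.3 per plate.
Over the interval, μ = 3.3 × 4 = 13.2 (a batch of 4 plates = 4 plates).
P(N ≥ 16) = 1 − P(N ≤ 15) ≈ 0.2544.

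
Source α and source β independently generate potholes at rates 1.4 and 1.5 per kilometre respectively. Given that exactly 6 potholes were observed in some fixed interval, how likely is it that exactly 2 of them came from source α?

0.2502

Given the total, each event is independently from source α with probability p = λ_α/(λ_α+λ_β) = 1.4/2.9 ≈ 0.4828.
So K ~ Binomial(6, 1.4/2.9): P(K = 2) = C(6,2) · (1.4/2.9)^2 · (1.5/2.9)^4 ≈ 0.2502.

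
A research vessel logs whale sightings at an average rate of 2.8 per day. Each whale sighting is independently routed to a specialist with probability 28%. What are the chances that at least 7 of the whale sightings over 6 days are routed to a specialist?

Thinning: the whale sightings that are routed to a specialist themselves form a Poisson process with rate 0.28 × 2.8 = 0.784 per day.
Over the interval, μ = 0.784 × 6 = 4.704 (6 days).
P(N ≥ 7) = 1 − P(N ≤ 6) ≈ 0.1959.

0.1959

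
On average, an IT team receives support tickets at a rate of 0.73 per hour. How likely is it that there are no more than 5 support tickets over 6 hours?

Over the interval, μ = 0.73 × 6 = 4.38 (6 hours).
P(N ≤ 5) = Σ_{j=0}^{5} e^(−μ) μ^j/j! ≈ 0.7233.

0.7233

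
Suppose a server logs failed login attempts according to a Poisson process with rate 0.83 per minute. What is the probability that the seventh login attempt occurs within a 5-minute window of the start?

0.1269

Over the interval, μ = 0.83 × 5 = 4.15 (a 5-minute window = 5 minutes).
The seventh arrival falls in the interval iff at least 7 events occur there: P(S_7 ≤ t) = P(N ≥ 7) = 1 − P(N ≤ 6) ≈ 0.1269.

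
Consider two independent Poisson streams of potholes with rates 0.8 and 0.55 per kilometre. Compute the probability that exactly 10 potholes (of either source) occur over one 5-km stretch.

Independent Poisson processes superpose: combined rate λ = 0.8 + 0.55 = 1.35 per kilometre.
Over the interval, μ = 1.35 × 5 = 6.75 (a 5-km stretch = 5 kilometres).
P(N = 10) = e^(−6.75) · 6.75^10/10! ≈ 0.0634.

0.0634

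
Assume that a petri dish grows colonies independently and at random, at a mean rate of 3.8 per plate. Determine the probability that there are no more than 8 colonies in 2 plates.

0.6482

Over the interval, μ = 3.8 × 2 = 7.6 (2 plates).
P(N ≤ 8) = Σ_{j=0}^{8} e^(−μ) μ^j/j! ≈ 0.6482.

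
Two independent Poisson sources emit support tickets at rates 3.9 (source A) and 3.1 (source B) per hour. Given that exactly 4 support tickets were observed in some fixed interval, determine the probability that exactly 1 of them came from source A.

Given the total, each event is independently from source A with probability p = λ_A/(λ_A+λ_B) = 3.9/7 ≈ 0.5571.
So K ~ Binomial(4, 3.9/7): P(K = 1) = C(4,1) · (3.9/7)^1 · (3.1/7)^3 ≈ 0.1936.

0.1936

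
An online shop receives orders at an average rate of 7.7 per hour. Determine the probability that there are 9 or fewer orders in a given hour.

With mean μ = 7.7 per hour,
P(N ≤ 9) = Σ_{j=0}^{9} e^(−μ) μ^j/j! ≈ 0.7531.

0.7531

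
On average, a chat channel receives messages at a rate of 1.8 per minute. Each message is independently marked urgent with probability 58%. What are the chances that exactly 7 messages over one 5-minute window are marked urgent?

0.1133

Thinning: the messages that are marked urgent themselves form a Poisson process with rate 0.58 × 1.8 = 1.044 per minute.
Over the interval, μ = 1.044 × 5 = 5.22 (a 5-minute window = 5 minutes).
P(N = 7) = e^(−5.22) · 5.22^7/7! ≈ 0.1133.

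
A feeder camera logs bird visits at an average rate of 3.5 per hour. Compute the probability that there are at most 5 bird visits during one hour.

0.8576

With mean μ = 3.5 per hour,
P(N ≤ 5) = Σ_{j=0}^{5} e^(−μ) μ^j/j! ≈ 0.8576.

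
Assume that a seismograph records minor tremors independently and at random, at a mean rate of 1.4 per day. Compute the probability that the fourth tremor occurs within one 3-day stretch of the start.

Over the interval, μ = 1.4 × 3 = 4.2 (a 3-day stretch = 3 days).
The fourth arrival falls in the interval iff at least 4 events occur there: P(S_4 ≤ t) = P(N ≥ 4) = 1 − P(N ≤ 3) ≈ 0.6046.

0.6046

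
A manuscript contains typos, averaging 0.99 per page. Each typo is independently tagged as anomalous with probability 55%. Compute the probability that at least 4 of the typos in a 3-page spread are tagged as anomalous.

0.0835

Thinning: the typos that are tagged as anomalous themselves form a Poisson process with rate 0.55 × 0.99 = 0.5445 per page.
Over the interval, μ = 0.5445 × 3 = 1.6335 (a 3-page spread = 3 pages).
P(N ≥ 4) = 1 − P(N ≤ 3) ≈ 0.0835.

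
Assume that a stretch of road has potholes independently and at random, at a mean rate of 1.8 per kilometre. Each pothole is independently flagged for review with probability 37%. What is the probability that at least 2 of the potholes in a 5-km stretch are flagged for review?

Thinning: the potholes that are flagged for review themselves form a Poisson process with rate 0.37 × 1.8 = 0.666 per kilometre.
Over the interval, μ = 0.666 × 5 = 3.33 (a 5-km stretch = 5 kilometres).
P(N ≥ 2) = 1 − P(N ≤ 1) ≈ 0.8450.

0.8450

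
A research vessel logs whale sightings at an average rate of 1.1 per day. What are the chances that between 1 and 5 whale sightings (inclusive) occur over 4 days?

Over the interval, μ = 1.1 × 4 = 4.4 (4 days).
P(1 ≤ N ≤ 5) = Σ_{j=1}^{5} e^(−4.4) · 4.4^j/j! ≈ 0.7076.

0.7076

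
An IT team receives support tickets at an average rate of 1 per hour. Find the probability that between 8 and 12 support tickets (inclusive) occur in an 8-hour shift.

0.4832

Over the interval, μ = 1 × 8 = 8 (an 8-hour shift = 8 hours).
P(8 ≤ N ≤ 12) = Σ_{j=8}^{12} e^(−8) · 8^j/j! ≈ 0.4832.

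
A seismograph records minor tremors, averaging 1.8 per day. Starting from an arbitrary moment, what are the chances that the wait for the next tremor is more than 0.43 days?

0.4612

The wait for the next event is exponential with rate λ = 1.8 per day.
P(T > 0.43) = e^(−λt) = e^(−1.8 × 0.43) = e^(−0.774) ≈ 0.4612.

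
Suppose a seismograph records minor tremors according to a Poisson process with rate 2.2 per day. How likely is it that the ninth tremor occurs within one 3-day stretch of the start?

0.2204

Over the interval, μ = 2.2 × 3 = 6.6 (a 3-day stretch = 3 days).
The ninth arrival falls in the interval iff at least 9 events occur there: P(S_9 ≤ t) = P(N ≥ 9) = 1 − P(N ≤ 8) ≈ 0.2204.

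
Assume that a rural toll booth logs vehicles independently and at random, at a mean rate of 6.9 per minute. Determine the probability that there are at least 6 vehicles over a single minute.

0.6863

With mean μ = 6.9 per minute,
P(N ≥ 6) = 1 − P(N ≤ 5) = 1 − Σ_{j=0}^{5} e^(−μ) μ^j/j! ≈ 0.6863.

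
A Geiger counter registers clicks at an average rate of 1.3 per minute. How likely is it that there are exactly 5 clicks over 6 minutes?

Over the interval, μ = 1.3 × 6 = 7.8 (6 minutes).
P(N = 5) = e^(−μ) μ^5/5! = e^(−7.8) · 7.8^5/120 ≈ 0.0986.

0.0986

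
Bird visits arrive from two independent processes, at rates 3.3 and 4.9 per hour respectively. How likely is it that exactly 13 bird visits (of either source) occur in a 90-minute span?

Independent Poisson processes superpose: combined rate λ = 3.3 + 4.9 = 8.2 per hour.
Over the interval, μ = 8.2 × 1.5 = 12.3 (a 90-minute span = 1.5 hours).
P(N = 13) = e^(−12.3) · 12.3^13/13! ≈ 0.1078.

0.1078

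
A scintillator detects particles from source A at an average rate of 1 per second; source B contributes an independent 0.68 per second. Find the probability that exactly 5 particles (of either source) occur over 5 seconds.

Independent Poisson processes superpose: combined rate λ = 1 + 0.68 = 1.68 per second.
Over the interval, μ = 1.68 × 5 = 8.4 (5 seconds).
P(N = 5) = e^(−8.4) · 8.4^5/5! ≈ 0.0784.

0.0784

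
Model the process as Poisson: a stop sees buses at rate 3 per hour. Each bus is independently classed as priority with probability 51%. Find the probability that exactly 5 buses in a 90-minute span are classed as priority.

Thinning: the buses that are classed as priority themselves form a Poisson process with rate 0.51 × 3 = 1.53 per hour.
Over the interval, μ = 1.53 × 1.5 = 2.295 (a 90-minute span = 1.5 hours).
P(N = 5) = e^(−2.295) · 2.295^5/5! ≈ 0.0535.

0.0535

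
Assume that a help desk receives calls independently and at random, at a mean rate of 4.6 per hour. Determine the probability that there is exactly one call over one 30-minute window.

Over the interval, μ = 4.6 × 0.5 = 2.3 (a 30-minute window = 0.5 hours).
P(N = 1) = e^(−μ) μ^1/1! = e^(−2.3) · 2.3^1/1 ≈ 0.2306.

0.2306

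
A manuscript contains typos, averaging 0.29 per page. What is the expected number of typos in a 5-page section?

1.45

E[N] = λt = 0.29 × 5 = 1.45 (a 5-page section = 5 pages).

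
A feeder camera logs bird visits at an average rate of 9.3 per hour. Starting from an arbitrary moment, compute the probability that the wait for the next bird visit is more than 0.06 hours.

The wait for the next event is exponential with rate λ = 9.3 per hour.
P(T > 0.06) = e^(−λt) = e^(−9.3 × 0.06) = e^(−0.558) ≈ 0.5724.

0.5724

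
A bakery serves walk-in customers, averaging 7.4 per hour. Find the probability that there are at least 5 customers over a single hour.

0.8605

With mean μ = 7.4 per hour,
P(N ≥ 5) = 1 − P(N ≤ 4) = 1 − Σ_{j=0}^{4} e^(−μ) μ^j/j! ≈ 0.8605.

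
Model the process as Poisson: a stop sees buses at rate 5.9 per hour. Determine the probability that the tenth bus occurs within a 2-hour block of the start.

Over the interval, μ = 5.9 × 2 = 11.8 (a 2-hour block = 2 hours).
The tenth arrival falls in the interval iff at least 10 events occur there: P(S_10 ≤ t) = P(N ≥ 10) = 1 − P(N ≤ 9) ≈ 0.7397.

0.7397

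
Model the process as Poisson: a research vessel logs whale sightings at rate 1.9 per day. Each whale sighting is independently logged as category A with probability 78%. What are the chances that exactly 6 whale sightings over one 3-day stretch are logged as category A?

Thinning: the whale sightings that are logged as category A themselves form a Poisson process with rate 0.78 × 1.9 = 1.482 per day.
Over the interval, μ = 1.482 × 3 = 4.446 (a 3-day stretch = 3 days).
P(N = 6) = e^(−4.446) · 4.446^6/6! ≈ 0.1258.

0.1258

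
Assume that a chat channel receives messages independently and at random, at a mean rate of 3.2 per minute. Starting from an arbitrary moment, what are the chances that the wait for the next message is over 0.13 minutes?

0.6597

The wait for the next event is exponential with rate λ = 3.2 per minute.
P(T > 0.13) = e^(−λt) = e^(−3.2 × 0.13) = e^(−0.416) ≈ 0.6597.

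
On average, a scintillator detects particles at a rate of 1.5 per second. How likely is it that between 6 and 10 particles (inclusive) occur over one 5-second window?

0.6208

Over the interval, μ = 1.5 × 5 = 7.5 (a 5-second window = 5 seconds).
P(6 ≤ N ≤ 10) = Σ_{j=6}^{10} e^(−7.5) · 7.5^j/j! ≈ 0.6208.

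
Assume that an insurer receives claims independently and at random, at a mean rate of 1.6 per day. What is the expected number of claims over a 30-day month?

E[N] = λt = 1.6 × 30 = 48 (a 30-day month = 30 days).

48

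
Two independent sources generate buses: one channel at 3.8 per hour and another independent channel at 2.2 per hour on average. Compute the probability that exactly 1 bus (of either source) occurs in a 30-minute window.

Independent Poisson processes superpose: combined rate λ = 3.8 + 2.2 = 6 per hour.
Over the interval, μ = 6 × 0.5 = 3 (a 30-minute window = 0.5 hours).
P(N = 1) = e^(−3) · 3^1/1! ≈ 0.1494.

0.1494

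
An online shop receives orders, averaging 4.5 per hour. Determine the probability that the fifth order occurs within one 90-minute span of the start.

0.8030

Over the interval, μ = 4.5 × 1.5 = 6.75 (a 90-minute span = 1.5 hours).
The fifth arrival falls in the interval iff at least 5 events occur there: P(S_5 ≤ t) = P(N ≥ 5) = 1 − P(N ≤ 4) ≈ 0.8030.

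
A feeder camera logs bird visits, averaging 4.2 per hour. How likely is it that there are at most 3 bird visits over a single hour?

0.3954

With mean μ = 4.2 per hour,
P(N ≤ 3) = Σ_{j=0}^{3} e^(−μ) μ^j/j! ≈ 0.3954.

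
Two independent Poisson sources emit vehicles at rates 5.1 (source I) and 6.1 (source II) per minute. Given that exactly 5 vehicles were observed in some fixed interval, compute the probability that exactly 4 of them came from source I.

0.1171

Given the total, each event is independently from source I with probability p = λ_I/(λ_I+λ_II) = 5.1/11.2 ≈ 0.4554.
So K ~ Binomial(5, 5.1/11.2): P(K = 4) = C(5,4) · (5.1/11.2)^4 · (6.1/11.2)^1 ≈ 0.1171.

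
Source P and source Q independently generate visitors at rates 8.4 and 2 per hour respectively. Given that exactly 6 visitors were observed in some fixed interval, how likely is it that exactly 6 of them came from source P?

0.2776

Given the total, each event is independently from source P with probability p = λ_P/(λ_P+λ_Q) = 8.4/10.4 ≈ 0.8077.
So K ~ Binomial(6, 8.4/10.4): P(K = 6) = C(6,6) · (8.4/10.4)^6 · (2/10.4)^0 ≈ 0.2776.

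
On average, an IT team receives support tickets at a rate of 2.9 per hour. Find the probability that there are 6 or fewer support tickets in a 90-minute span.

Over the interval, μ = 2.9 × 1.5 = 4.35 (a 90-minute span = 1.5 hours).
P(N ≤ 6) = Σ_{j=0}^{6} e^(−μ) μ^j/j! ≈ 0.8498.

0.8498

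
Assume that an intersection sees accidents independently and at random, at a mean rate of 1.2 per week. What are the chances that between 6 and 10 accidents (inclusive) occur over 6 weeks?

0.6108

Over the interval, μ = 1.2 × 6 = 7.2 (6 weeks).
P(6 ≤ N ≤ 10) = Σ_{j=6}^{10} e^(−7.2) · 7.2^j/j! ≈ 0.6108.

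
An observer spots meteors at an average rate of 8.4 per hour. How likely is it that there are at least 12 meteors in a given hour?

0.1429

With mean μ = 8.4 per hour,
P(N ≥ 12) = 1 − P(N ≤ 11) = 1 − Σ_{j=0}^{11} e^(−μ) μ^j/j! ≈ 0.1429.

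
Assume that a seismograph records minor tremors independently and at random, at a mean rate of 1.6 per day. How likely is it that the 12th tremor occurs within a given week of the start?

Over the interval, μ = 1.6 × 7 = 11.2 (a week = 7 days).
The 12th arrival falls in the interval iff at least 12 events occur there: P(S_12 ≤ t) = P(N ≥ 12) = 1 − P(N ≤ 11) ≈ 0.4446.

0.4446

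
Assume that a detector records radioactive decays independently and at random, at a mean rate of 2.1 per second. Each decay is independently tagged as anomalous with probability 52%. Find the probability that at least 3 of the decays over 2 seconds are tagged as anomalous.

0.3730

Thinning: the decays that are tagged as anomalous themselves form a Poisson process with rate 0.52 × 2.1 = 1.092 per second.
Over the interval, μ = 1.092 × 2 = 2.184 (2 seconds).
P(N ≥ 3) = 1 − P(N ≤ 2) ≈ 0.3730.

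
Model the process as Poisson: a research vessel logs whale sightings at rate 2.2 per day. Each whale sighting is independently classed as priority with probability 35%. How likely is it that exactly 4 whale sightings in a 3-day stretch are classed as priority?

0.1178

Thinning: the whale sightings that are classed as priority themselves form a Poisson process with rate 0.35 × 2.2 = 0.77 per day.
Over the interval, μ = 0.77 × 3 = 2.31 (a 3-day stretch = 3 days).
P(N = 4) = e^(−2.31) · 2.31^4/4! ≈ 0.1178.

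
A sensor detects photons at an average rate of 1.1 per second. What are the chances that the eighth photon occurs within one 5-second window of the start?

Over the interval, μ = 1.1 × 5 = 5.5 (a 5-second window = 5 seconds).
The eighth arrival falls in the interval iff at least 8 events occur there: P(S_8 ≤ t) = P(N ≥ 8) = 1 − P(N ≤ 7) ≈ 0.1905.

0.1905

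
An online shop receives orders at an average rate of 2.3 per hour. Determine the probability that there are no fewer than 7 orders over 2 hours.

Over the interval, μ = 2.3 × 2 = 4.6 (2 hours).
P(N ≥ 7) = 1 − P(N ≤ 6) = 1 − Σ_{j=0}^{6} e^(−μ) μ^j/j! ≈ 0.1820.

0.1820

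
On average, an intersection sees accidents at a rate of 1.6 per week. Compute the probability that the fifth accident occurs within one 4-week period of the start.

Over the interval, μ = 1.6 × 4 = 6.4 (a 4-week period = 4 weeks).
The fifth arrival falls in the interval iff at least 5 events occur there: P(S_5 ≤ t) = P(N ≥ 5) = 1 − P(N ≤ 4) ≈ 0.7649.

0.7649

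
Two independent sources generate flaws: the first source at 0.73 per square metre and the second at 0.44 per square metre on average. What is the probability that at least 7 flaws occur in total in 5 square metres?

0.3696

Independent Poisson processes superpose: combined rate λ = 0.73 + 0.44 = 1.17 per square metre.
Over the interval, μ = 1.17 × 5 = 5.85 (5 square metres).
P(N ≥ 7) = 1 − P(N ≤ 6) ≈ 0.3696.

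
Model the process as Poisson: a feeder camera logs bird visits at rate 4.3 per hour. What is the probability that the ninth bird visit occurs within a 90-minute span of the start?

Over the interval, μ = 4.3 × 1.5 = 6.45 (a 90-minute span = 1.5 hours).
The ninth arrival falls in the interval iff at least 9 events occur there: P(S_9 ≤ t) = P(N ≥ 9) = 1 − P(N ≤ 8) ≈ 0.2025.

0.2025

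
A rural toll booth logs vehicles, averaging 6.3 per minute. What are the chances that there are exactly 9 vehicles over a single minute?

0.0791

With mean μ = 6.3 per minute,
P(N = 9) = e^(−μ) μ^9/9! = e^(−6.3) · 6.3^9/362880 ≈ 0.0791.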